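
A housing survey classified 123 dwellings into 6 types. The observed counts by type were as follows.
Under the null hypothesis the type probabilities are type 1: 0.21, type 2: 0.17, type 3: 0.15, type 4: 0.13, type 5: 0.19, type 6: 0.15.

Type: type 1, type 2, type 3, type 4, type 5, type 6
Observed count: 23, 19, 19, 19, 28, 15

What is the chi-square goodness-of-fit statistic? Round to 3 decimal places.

2.630

Expected counts E_i = n·p_i: 123×0.21 = 25.83, 123×0.17 = 20.91, 123×0.15 = 18.45, 123×0.13 = 15.99, 123×0.19 = 23.37, 123×0.15 = 18.45.
type 1: (23 − 25.83)²/25.83 = 8.0089/25.83 = 0.3101
type 2: (19 − 20.91)²/20.91 = 3.6481/20.91 = 0.1745
type 3: (19 − 18.45)²/18.45 = 0.3025/18.45 = 0.0164
type 4: (19 − 15.99)²/15.99 = 9.0601/15.99 = 0.5666
type 5: (28 − 23.37)²/23.37 = 21.4369/23.37 = 0.9173
type 6: (15 − 18.45)²/18.45 = 11.9025/18.45 = 0.6451
Sum = 2.630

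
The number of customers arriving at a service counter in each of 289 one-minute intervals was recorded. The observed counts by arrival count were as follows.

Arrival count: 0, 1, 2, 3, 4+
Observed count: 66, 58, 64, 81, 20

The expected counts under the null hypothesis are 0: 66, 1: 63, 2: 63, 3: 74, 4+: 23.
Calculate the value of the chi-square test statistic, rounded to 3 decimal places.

cat         O        E   (O−E)²/E
0          66       66     0.0000
1          58       63     0.3968
2          64       63     0.0159
3          81       74     0.6622
4+         20       23     0.3913
Sum = 1.466

1.466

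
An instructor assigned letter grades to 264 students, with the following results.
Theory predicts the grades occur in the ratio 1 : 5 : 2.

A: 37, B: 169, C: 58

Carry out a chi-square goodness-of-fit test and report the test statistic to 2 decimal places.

Ratio total = 8. Expected counts: 264×1/8 = 33, 264×5/8 = 165, 264×2/8 = 66.
A: (37 − 33)²/33 = 16/33 = 0.485
B: (169 − 165)²/165 = 16/165 = 0.097
C: (58 − 66)²/66 = 64/66 = 0.970
Sum = 1.55

1.55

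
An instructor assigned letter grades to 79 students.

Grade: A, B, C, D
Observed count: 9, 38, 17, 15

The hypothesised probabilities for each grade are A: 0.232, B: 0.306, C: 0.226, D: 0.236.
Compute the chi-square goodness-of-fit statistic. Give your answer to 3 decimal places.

Expected counts E_i = n·p_i: 79×0.232 = 18.328, 79×0.306 = 24.174, 79×0.226 = 17.854, 79×0.236 = 18.644.
χ² = (9−18.328)²/18.328 + (38−24.174)²/24.174 + (17−17.854)²/17.854 + (15−18.644)²/18.644
   = 4.7475 + 7.9076 + 0.0408 + 0.7122
Sum = 13.408

13.408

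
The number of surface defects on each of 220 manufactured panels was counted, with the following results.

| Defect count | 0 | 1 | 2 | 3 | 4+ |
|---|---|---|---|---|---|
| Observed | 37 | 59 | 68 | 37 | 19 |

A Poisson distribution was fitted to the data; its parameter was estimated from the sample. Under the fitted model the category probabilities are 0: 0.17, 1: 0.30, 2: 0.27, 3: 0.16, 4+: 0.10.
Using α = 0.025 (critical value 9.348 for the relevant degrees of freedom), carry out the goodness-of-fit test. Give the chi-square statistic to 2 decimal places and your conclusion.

Expected counts E_i = n·p_i: 220×0.17 = 37.4, 220×0.30 = 66, 220×0.27 = 59.4, 220×0.16 = 35.2, 220×0.10 = 22.
χ² = (37−37.4)²/37.4 + (59−66)²/66 + (68−59.4)²/59.4 + (37−35.2)²/35.2 + (19−22)²/22
   = 0.004 + 0.742 + 1.245 + 0.092 + 0.409
Sum = 2.49
df = 3. Since 2.49 < 9.348, we do not reject H₀.

2.49; do not reject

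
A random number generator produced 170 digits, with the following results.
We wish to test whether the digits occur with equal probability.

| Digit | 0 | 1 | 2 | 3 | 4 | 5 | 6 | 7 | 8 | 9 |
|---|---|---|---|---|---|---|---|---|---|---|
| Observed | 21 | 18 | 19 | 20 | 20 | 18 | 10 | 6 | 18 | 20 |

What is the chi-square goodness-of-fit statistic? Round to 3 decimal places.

12.941

Under H₀ each category has probability 1/10, so each expected count is 170/10 = 17.
χ² = (21−17)²/17 + (18−17)²/17 + (19−17)²/17 + (20−17)²/17 + (20−17)²/17 + (18−17)²/17 + (10−17)²/17 + (6−17)²/17 + (18−17)²/17 + (20−17)²/17
   = 0.9412 + 0.0588 + 0.2353 + 0.5294 + 0.5294 + 0.0588 + 2.8824 + 7.1176 + 0.0588 + 0.5294
Sum = 12.941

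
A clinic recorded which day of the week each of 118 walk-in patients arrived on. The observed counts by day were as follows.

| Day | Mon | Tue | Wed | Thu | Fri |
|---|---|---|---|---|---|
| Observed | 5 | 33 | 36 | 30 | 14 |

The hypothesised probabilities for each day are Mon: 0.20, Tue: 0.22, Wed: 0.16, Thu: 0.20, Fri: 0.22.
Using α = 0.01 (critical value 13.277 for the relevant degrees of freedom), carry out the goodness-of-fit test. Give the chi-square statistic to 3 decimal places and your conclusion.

39.338; reject

Expected counts E_i = n·p_i: 118×0.20 = 23.6, 118×0.22 = 25.96, 118×0.16 = 18.88, 118×0.20 = 23.6, 118×0.22 = 25.96.
cat         O        E   (O−E)²/E
Mon         5     23.6    14.6593
Tue        33    25.96     1.9092
Wed        36    18.88    15.5241
Thu        30     23.6     1.7356
Fri        14    25.96     5.5101
Sum = 39.338
df = 4. Since 39.338 > 13.277, we reject H₀.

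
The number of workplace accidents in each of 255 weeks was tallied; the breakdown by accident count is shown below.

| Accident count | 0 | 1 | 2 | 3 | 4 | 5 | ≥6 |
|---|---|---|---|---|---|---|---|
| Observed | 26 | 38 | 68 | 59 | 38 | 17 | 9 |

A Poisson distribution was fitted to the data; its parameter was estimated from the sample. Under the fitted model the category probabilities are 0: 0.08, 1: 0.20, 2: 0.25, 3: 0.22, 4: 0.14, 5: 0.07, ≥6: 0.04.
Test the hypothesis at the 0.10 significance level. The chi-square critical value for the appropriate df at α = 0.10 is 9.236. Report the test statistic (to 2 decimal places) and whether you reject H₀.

Expected counts E_i = n·p_i: 255×0.08 = 20.4, 255×0.20 = 51, 255×0.25 = 63.75, 255×0.22 = 56.1, 255×0.14 = 35.7, 255×0.07 = 17.85, 255×0.04 = 10.2.
0: (26 − 20.4)²/20.4 = 31.36/20.4 = 1.537
1: (38 − 51)²/51 = 169/51 = 3.314
2: (68 − 63.75)²/63.75 = 18.0625/63.75 = 0.283
3: (59 − 56.1)²/56.1 = 8.41/56.1 = 0.150
4: (38 − 35.7)²/35.7 = 5.29/35.7 = 0.148
5: (17 − 17.85)²/17.85 = 0.7225/17.85 = 0.040
≥6: (9 − 10.2)²/10.2 = 1.44/10.2 = 0.141
Sum = 5.61
df = 5. Since 5.61 < 9.236, we do not reject H₀.

5.61; do not reject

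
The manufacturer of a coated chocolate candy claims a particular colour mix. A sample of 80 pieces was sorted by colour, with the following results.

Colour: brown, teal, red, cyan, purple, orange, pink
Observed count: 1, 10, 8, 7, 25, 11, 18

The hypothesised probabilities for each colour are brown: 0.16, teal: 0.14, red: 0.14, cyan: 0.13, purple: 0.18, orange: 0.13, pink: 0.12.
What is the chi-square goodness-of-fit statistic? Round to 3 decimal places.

Expected counts E_i = n·p_i: 80×0.16 = 12.8, 80×0.14 = 11.2, 80×0.14 = 11.2, 80×0.13 = 10.4, 80×0.18 = 14.4, 80×0.13 = 10.4, 80×0.12 = 9.6.
χ² = (1−12.8)²/12.8 + (10−11.2)²/11.2 + (8−11.2)²/11.2 + (7−10.4)²/10.4 + (25−14.4)²/14.4 + (11−10.4)²/10.4 + (18−9.6)²/9.6
   = 10.8781 + 0.1286 + 0.9143 + 1.1115 + 7.8028 + 0.0346 + 7.3500
Sum = 28.220

28.220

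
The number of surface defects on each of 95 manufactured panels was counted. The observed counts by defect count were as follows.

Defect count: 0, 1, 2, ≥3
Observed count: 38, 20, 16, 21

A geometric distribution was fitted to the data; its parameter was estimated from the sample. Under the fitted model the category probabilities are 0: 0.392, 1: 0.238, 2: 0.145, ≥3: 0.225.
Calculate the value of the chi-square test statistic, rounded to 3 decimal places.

Expected counts E_i = n·p_i: 95×0.392 = 37.24, 95×0.238 = 22.61, 95×0.145 = 13.775, 95×0.225 = 21.375.
cat         O        E   (O−E)²/E
0          38    37.24     0.0155
1          20    22.61     0.3013
2          16   13.775     0.3594
≥3         21   21.375     0.0066
Sum = 0.683

0.683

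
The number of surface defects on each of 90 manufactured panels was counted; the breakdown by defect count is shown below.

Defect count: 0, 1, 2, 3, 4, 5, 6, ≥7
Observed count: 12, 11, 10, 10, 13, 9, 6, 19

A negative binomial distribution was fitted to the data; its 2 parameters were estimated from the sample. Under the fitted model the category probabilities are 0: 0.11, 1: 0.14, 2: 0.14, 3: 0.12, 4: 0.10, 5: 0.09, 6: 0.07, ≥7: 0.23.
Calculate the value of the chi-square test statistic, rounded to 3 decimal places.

Expected counts E_i = n·p_i: 90×0.11 = 9.9, 90×0.14 = 12.6, 90×0.14 = 12.6, 90×0.12 = 10.8, 90×0.10 = 9, 90×0.09 = 8.1, 90×0.07 = 6.3, 90×0.23 = 20.7.
0: (12 − 9.9)²/9.9 = 4.41/9.9 = 0.4455
1: (11 − 12.6)²/12.6 = 2.56/12.6 = 0.2032
2: (10 − 12.6)²/12.6 = 6.76/12.6 = 0.5365
3: (10 − 10.8)²/10.8 = 0.64/10.8 = 0.0593
4: (13 − 9)²/9 = 16/9 = 1.7778
5: (9 − 8.1)²/8.1 = 0.81/8.1 = 0.1000
6: (6 − 6.3)²/6.3 = 0.09/6.3 = 0.0143
≥7: (19 − 20.7)²/20.7 = 2.89/20.7 = 0.1396
Sum = 3.276

3.276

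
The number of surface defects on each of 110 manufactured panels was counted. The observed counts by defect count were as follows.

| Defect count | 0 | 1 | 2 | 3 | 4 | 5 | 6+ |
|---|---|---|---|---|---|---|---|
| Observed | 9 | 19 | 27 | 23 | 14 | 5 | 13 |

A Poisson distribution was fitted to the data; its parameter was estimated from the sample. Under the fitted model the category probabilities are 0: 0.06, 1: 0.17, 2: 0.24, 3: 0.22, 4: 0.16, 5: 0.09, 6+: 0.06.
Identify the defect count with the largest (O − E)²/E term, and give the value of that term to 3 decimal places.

Expected counts E_i = n·p_i: 110×0.06 = 6.6, 110×0.17 = 18.7, 110×0.24 = 26.4, 110×0.22 = 24.2, 110×0.16 = 17.6, 110×0.09 = 9.9, 110×0.06 = 6.6.
cat         O        E   (O−E)²/E
0           9      6.6     0.8727
1          19     18.7     0.0048
2          27     26.4     0.0136
3          23     24.2     0.0595
4          14     17.6     0.7364
5           5      9.9     2.4253
6+         13      6.6     6.2061
The largest term is for 6+: 6.206.

6+, 6.206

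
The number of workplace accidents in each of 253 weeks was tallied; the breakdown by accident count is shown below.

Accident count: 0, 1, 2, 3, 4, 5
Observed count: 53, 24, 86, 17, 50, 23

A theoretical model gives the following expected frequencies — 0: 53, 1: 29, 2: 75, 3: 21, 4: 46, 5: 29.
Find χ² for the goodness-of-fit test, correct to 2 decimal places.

0: (53 − 53)²/53 = 0/53 = 0.000
1: (24 − 29)²/29 = 25/29 = 0.862
2: (86 − 75)²/75 = 121/75 = 1.613
3: (17 − 21)²/21 = 16/21 = 0.762
4: (50 − 46)²/46 = 16/46 = 0.348
5: (23 − 29)²/29 = 36/29 = 1.241
Sum = 4.83

4.83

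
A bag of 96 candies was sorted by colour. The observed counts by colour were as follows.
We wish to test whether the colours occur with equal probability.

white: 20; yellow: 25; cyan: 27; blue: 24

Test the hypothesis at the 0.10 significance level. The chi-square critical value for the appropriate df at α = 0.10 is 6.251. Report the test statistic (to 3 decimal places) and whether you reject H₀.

Under H₀ each category has probability 1/4, so each expected count is 96/4 = 24.
χ² = (20−24)²/24 + (25−24)²/24 + (27−24)²/24 + (24−24)²/24
   = 0.6667 + 0.0417 + 0.3750 + 0.0000
Sum = 1.083
df = 3. Since 1.083 < 6.251, we do not reject H₀.

1.083; do not reject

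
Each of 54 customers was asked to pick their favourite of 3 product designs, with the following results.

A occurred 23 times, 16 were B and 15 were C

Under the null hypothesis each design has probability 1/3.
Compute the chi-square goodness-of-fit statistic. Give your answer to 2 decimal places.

Expected count for each of the 3 categories: 54/3 = 18.
cat         O        E   (O−E)²/E
A          23       18      1.389
B          16       18      0.222
C          15       18      0.500
Sum = 2.11

2.11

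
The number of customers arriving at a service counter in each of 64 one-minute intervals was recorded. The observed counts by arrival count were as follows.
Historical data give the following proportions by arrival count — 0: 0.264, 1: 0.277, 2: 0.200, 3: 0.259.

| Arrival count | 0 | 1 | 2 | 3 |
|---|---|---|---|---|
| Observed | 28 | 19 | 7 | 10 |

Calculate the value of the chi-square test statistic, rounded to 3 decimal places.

Expected counts E_i = n·p_i: 64×0.264 = 16.896, 64×0.277 = 17.728, 64×0.200 = 12.8, 64×0.259 = 16.576.
χ² = (28−16.896)²/16.896 + (19−17.728)²/17.728 + (7−12.8)²/12.8 + (10−16.576)²/16.576
   = 7.2975 + 0.0913 + 2.6281 + 2.6088
Sum = 12.626

12.626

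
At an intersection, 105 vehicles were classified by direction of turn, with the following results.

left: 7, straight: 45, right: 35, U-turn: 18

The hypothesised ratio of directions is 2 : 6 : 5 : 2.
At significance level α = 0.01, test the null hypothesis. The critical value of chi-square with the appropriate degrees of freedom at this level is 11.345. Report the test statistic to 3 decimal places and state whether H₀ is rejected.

4.857; do not reject

Ratio total = 15. Expected counts: 105×2/15 = 14, 105×6/15 = 42, 105×5/15 = 35, 105×2/15 = 14.
left: (7 − 14)²/14 = 49/14 = 3.5000
straight: (45 − 42)²/42 = 9/42 = 0.2143
right: (35 − 35)²/35 = 0/35 = 0.0000
U-turn: (18 − 14)²/14 = 16/14 = 1.1429
Sum = 4.857
df = 3. Since 4.857 < 11.345, we do not reject H₀.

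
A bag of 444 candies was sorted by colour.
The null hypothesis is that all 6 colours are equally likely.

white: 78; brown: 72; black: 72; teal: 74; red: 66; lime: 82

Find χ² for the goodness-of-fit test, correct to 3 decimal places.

Expected count for each of the 6 categories: 444/6 = 74.
χ² = (78−74)²/74 + (72−74)²/74 + (72−74)²/74 + (74−74)²/74 + (66−74)²/74 + (82−74)²/74
   = 0.2162 + 0.0541 + 0.0541 + 0.0000 + 0.8649 + 0.8649
Sum = 2.054

2.054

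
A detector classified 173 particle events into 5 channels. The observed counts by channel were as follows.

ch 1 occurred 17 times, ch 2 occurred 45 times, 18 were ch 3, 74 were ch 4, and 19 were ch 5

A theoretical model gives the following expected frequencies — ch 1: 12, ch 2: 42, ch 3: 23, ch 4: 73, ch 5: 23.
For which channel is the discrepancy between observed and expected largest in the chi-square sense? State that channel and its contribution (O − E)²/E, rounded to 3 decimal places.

cat         O        E   (O−E)²/E
ch 1       17       12     2.0833
ch 2       45       42     0.2143
ch 3       18       23     1.0870
ch 4       74       73     0.0137
ch 5       19       23     0.6957
The largest term is for ch 1: 2.083.

ch 1, 2.083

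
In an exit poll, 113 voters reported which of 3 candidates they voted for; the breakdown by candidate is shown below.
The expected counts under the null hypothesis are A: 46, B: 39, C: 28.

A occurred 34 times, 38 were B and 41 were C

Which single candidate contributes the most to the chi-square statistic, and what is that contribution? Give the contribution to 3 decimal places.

C, 6.036

χ² = (34−46)²/46 + (38−39)²/39 + (41−28)²/28
   = 3.1304 + 0.0256 + 6.0357
The largest term is for C: 6.036.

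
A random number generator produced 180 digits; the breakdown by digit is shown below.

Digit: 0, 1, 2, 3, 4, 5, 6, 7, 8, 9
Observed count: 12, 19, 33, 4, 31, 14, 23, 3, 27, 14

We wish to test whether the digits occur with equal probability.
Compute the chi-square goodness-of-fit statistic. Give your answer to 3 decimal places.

55.000

Under H₀ each category has probability 1/10, so each expected count is 180/10 = 18.
cat         O        E   (O−E)²/E
0          12       18     2.0000
1          19       18     0.0556
2          33       18    12.5000
3           4       18    10.8889
4          31       18     9.3889
5          14       18     0.8889
6          23       18     1.3889
7           3       18    12.5000
8          27       18     4.5000
9          14       18     0.8889
Sum = 55.000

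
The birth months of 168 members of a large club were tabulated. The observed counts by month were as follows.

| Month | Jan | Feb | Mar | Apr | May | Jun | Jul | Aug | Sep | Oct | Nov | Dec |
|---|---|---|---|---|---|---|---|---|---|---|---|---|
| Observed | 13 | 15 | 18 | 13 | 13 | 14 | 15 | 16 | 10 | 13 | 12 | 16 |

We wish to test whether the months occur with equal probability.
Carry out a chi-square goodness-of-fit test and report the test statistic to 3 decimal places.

Expected count for each of the 12 categories: 168/12 = 14.
cat         O        E   (O−E)²/E
Jan        13       14     0.0714
Feb        15       14     0.0714
Mar        18       14     1.1429
Apr        13       14     0.0714
May        13       14     0.0714
Jun        14       14     0.0000
Jul        15       14     0.0714
Aug        16       14     0.2857
Sep        10       14     1.1429
Oct        13       14     0.0714
Nov        12       14     0.2857
Dec        16       14     0.2857
Sum = 3.571

3.571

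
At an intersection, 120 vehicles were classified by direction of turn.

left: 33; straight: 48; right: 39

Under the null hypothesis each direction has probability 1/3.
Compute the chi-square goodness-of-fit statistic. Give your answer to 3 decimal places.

Under H₀ each category has probability 1/3, so each expected count is 120/3 = 40.
cat           O        E   (O−E)²/E
left         33       40     1.2250
straight     48       40     1.6000
right        39       40     0.0250
Sum = 2.850

2.850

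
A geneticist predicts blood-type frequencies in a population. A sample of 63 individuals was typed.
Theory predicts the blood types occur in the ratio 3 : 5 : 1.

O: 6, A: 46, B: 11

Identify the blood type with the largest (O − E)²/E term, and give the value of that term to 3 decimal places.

Ratio total = 9. Expected counts: 63×3/9 = 21, 63×5/9 = 35, 63×1/9 = 7.
cat         O        E   (O−E)²/E
O           6       21    10.7143
A          46       35     3.4571
B          11        7     2.2857
The largest term is for O: 10.714.

O, 10.714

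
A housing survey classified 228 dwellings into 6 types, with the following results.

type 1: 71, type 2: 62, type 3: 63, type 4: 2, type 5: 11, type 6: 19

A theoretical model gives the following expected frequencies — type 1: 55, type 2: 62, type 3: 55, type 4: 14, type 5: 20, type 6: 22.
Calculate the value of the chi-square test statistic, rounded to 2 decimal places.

χ² = (71−55)²/55 + (62−62)²/62 + (63−55)²/55 + (2−14)²/14 + (11−20)²/20 + (19−22)²/22
   = 4.655 + 0.000 + 1.164 + 10.286 + 4.050 + 0.409
Sum = 20.56

20.56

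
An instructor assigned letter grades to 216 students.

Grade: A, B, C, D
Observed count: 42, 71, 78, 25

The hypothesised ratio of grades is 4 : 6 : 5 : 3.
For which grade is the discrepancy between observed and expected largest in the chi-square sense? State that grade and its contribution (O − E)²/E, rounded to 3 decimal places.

C, 5.400

Ratio total = 18. Expected counts: 216×4/18 = 48, 216×6/18 = 72, 216×5/18 = 60, 216×3/18 = 36.
cat         O        E   (O−E)²/E
A          42       48     0.7500
B          71       72     0.0139
C          78       60     5.4000
D          25       36     3.3611
The largest term is for C: 5.400.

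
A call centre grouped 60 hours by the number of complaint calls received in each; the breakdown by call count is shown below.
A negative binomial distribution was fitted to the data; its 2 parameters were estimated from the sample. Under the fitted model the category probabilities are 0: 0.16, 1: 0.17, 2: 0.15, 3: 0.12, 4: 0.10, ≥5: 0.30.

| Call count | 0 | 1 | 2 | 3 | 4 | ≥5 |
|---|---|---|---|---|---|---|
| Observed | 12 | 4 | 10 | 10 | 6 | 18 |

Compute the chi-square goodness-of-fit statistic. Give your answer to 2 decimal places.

5.57

Expected counts E_i = n·p_i: 60×0.16 = 9.6, 60×0.17 = 10.2, 60×0.15 = 9, 60×0.12 = 7.2, 60×0.10 = 6, 60×0.30 = 18.
cat         O        E   (O−E)²/E
0          12      9.6      0.600
1           4     10.2      3.769
2          10        9      0.111
3          10      7.2      1.089
4           6        6      0.000
≥5         18       18      0.000
Sum = 5.57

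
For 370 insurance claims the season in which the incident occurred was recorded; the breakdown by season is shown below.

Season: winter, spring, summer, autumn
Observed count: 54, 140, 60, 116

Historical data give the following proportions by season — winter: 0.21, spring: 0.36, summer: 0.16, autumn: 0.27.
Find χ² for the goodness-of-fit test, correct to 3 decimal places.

Expected counts E_i = n·p_i: 370×0.21 = 77.7, 370×0.36 = 133.2, 370×0.16 = 59.2, 370×0.27 = 99.9.
cat         O        E   (O−E)²/E
winter     54     77.7     7.2290
spring    140    133.2     0.3471
summer     60     59.2     0.0108
autumn    116     99.9     2.5947
Sum = 10.182

10.182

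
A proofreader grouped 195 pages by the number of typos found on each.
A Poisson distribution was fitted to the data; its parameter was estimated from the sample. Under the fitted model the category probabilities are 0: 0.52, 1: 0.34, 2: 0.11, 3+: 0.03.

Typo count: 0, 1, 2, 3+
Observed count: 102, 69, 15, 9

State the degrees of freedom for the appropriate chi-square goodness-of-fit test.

There are k = 4 categories and 1 parameter estimated from the data, so df = 4 − 1 − 1 = 2.

2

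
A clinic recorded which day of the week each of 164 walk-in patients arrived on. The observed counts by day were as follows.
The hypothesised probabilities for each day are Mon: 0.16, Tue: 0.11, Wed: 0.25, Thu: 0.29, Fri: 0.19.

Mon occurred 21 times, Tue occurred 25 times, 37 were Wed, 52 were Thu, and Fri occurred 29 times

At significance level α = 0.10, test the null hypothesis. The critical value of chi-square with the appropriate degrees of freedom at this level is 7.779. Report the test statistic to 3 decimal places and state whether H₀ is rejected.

Expected counts E_i = n·p_i: 164×0.16 = 26.24, 164×0.11 = 18.04, 164×0.25 = 41, 164×0.29 = 47.56, 164×0.19 = 31.16.
χ² = (21−26.24)²/26.24 + (25−18.04)²/18.04 + (37−41)²/41 + (52−47.56)²/47.56 + (29−31.16)²/31.16
   = 1.0464 + 2.6852 + 0.3902 + 0.4145 + 0.1497
Sum = 4.686
df = 4. Since 4.686 < 7.779, we do not reject H₀.

4.686; do not reject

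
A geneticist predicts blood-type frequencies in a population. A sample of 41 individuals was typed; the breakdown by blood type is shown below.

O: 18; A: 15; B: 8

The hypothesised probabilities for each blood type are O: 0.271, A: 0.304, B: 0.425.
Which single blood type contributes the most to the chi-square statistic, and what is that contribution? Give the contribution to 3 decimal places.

Expected counts E_i = n·p_i: 41×0.271 = 11.111, 41×0.304 = 12.464, 41×0.425 = 17.425.
O: (18 − 11.111)²/11.111 = 47.458321/11.111 = 4.2713
A: (15 − 12.464)²/12.464 = 6.431296/12.464 = 0.5160
B: (8 − 17.425)²/17.425 = 88.830625/17.425 = 5.0979
The largest term is for B: 5.098.

B, 5.098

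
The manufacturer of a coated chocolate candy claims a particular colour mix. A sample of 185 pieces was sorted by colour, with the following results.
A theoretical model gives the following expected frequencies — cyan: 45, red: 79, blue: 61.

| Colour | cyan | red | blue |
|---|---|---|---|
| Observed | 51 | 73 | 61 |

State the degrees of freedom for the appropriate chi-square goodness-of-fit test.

There are k = 3 categories and no parameters were estimated from the data, so df = 3 − 1 = 2.

2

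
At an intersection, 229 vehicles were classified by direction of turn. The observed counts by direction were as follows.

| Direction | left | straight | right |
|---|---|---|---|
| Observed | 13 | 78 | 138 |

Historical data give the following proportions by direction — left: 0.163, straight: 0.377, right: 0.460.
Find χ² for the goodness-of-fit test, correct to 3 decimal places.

26.785

Expected counts E_i = n·p_i: 229×0.163 = 37.327, 229×0.377 = 86.333, 229×0.460 = 105.34.
χ² = (13−37.327)²/37.327 + (78−86.333)²/86.333 + (138−105.34)²/105.34
   = 15.8546 + 0.8043 + 10.1260
Sum = 26.785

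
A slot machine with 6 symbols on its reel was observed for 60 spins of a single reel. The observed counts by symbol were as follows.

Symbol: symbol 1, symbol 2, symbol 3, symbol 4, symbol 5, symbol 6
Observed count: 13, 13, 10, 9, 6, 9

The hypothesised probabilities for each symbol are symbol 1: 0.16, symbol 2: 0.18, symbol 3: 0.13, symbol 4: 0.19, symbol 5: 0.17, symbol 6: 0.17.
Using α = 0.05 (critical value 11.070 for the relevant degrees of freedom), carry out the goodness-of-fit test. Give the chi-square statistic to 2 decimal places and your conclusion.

Expected counts E_i = n·p_i: 60×0.16 = 9.6, 60×0.18 = 10.8, 60×0.13 = 7.8, 60×0.19 = 11.4, 60×0.17 = 10.2, 60×0.17 = 10.2.
χ² = (13−9.6)²/9.6 + (13−10.8)²/10.8 + (10−7.8)²/7.8 + (9−11.4)²/11.4 + (6−10.2)²/10.2 + (9−10.2)²/10.2
   = 1.204 + 0.448 + 0.621 + 0.505 + 1.729 + 0.141
Sum = 4.65
df = 5. Since 4.65 < 11.070, we do not reject H₀.

4.65; do not reject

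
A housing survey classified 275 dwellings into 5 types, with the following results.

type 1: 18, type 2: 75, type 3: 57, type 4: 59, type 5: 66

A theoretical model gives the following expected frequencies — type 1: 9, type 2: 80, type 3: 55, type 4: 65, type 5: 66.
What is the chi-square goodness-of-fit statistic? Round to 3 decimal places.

cat         O        E   (O−E)²/E
type 1     18        9     9.0000
type 2     75       80     0.3125
type 3     57       55     0.0727
type 4     59       65     0.5538
type 5     66       66     0.0000
Sum = 9.939

9.939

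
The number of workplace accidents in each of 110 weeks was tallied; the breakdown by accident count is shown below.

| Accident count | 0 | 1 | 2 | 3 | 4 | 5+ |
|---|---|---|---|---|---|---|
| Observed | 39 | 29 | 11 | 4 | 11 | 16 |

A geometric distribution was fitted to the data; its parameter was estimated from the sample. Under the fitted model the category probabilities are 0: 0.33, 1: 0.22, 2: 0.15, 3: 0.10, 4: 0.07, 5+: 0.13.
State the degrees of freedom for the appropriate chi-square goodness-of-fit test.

There are k = 6 categories and 1 parameter estimated from the data, so df = 6 − 1 − 1 = 4.

4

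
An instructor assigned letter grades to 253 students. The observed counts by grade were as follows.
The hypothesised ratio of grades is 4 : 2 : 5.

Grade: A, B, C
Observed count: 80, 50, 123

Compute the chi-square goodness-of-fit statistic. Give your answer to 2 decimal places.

2.47

Ratio total = 11. Expected counts: 253×4/11 = 92, 253×2/11 = 46, 253×5/11 = 115.
χ² = (80−92)²/92 + (50−46)²/46 + (123−115)²/115
   = 1.565 + 0.348 + 0.557
Sum = 2.47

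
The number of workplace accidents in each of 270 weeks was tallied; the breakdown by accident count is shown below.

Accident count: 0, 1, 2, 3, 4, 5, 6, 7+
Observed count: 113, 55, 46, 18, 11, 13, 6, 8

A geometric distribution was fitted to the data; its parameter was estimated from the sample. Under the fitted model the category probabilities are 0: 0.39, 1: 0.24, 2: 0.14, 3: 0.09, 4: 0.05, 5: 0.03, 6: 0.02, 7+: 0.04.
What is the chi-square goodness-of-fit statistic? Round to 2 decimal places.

Expected counts E_i = n·p_i: 270×0.39 = 105.3, 270×0.24 = 64.8, 270×0.14 = 37.8, 270×0.09 = 24.3, 270×0.05 = 13.5, 270×0.03 = 8.1, 270×0.02 = 5.4, 270×0.04 = 10.8.
χ² = (113−105.3)²/105.3 + (55−64.8)²/64.8 + (46−37.8)²/37.8 + (18−24.3)²/24.3 + (11−13.5)²/13.5 + (13−8.1)²/8.1 + (6−5.4)²/5.4 + (8−10.8)²/10.8
   = 0.563 + 1.482 + 1.779 + 1.633 + 0.463 + 2.964 + 0.067 + 0.726
Sum = 9.68

9.68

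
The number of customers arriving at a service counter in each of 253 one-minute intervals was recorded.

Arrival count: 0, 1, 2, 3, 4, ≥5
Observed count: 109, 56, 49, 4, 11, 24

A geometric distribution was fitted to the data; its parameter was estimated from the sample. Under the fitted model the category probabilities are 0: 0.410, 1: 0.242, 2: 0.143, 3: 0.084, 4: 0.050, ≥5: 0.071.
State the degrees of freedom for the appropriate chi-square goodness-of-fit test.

There are k = 6 categories and 1 parameter estimated from the data, so df = 6 − 1 − 1 = 4.

4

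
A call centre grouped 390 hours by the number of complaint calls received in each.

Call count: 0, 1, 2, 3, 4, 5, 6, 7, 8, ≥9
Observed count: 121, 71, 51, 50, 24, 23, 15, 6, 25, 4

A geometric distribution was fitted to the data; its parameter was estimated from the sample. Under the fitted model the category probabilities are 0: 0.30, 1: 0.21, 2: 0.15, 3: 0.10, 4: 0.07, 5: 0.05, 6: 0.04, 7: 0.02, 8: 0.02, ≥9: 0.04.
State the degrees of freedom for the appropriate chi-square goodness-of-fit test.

There are k = 10 categories and 1 parameter estimated from the data, so df = 10 − 1 − 1 = 8.

8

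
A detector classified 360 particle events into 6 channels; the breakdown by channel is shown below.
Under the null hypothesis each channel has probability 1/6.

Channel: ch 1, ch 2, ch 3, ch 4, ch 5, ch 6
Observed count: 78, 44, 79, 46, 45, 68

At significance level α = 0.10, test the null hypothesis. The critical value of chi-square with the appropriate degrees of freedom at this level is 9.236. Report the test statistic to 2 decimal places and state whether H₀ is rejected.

Under H₀ each category has probability 1/6, so each expected count is 360/6 = 60.
χ² = (78−60)²/60 + (44−60)²/60 + (79−60)²/60 + (46−60)²/60 + (45−60)²/60 + (68−60)²/60
   = 5.400 + 4.267 + 6.017 + 3.267 + 3.750 + 1.067
Sum = 23.77
df = 5. Since 23.77 > 9.236, we reject H₀.

23.77; reject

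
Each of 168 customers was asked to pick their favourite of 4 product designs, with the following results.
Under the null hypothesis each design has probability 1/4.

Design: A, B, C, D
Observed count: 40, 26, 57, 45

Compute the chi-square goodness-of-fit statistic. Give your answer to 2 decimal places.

Expected count for each of the 4 categories: 168/4 = 42.
χ² = (40−42)²/42 + (26−42)²/42 + (57−42)²/42 + (45−42)²/42
   = 0.095 + 6.095 + 5.357 + 0.214
Sum = 11.76

11.76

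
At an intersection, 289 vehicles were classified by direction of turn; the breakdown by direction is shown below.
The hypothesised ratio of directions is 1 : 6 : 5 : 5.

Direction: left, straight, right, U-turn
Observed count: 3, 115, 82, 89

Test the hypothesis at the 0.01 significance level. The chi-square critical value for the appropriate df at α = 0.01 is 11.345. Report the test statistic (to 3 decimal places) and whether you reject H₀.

Ratio total = 17. Expected counts: 289×1/17 = 17, 289×6/17 = 102, 289×5/17 = 85, 289×5/17 = 85.
cat           O        E   (O−E)²/E
left          3       17    11.5294
straight    115      102     1.6569
right        82       85     0.1059
U-turn       89       85     0.1882
Sum = 13.480
df = 3. Since 13.480 > 11.345, we reject H₀.

13.480; reject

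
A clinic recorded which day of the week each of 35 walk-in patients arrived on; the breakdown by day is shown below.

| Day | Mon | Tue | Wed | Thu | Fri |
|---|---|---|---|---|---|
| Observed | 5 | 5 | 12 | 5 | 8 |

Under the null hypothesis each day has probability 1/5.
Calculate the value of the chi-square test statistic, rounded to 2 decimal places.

Expected count for each of the 5 categories: 35/5 = 7.
χ² = (5−7)²/7 + (5−7)²/7 + (12−7)²/7 + (5−7)²/7 + (8−7)²/7
   = 0.571 + 0.571 + 3.571 + 0.571 + 0.143
Sum = 5.43

5.43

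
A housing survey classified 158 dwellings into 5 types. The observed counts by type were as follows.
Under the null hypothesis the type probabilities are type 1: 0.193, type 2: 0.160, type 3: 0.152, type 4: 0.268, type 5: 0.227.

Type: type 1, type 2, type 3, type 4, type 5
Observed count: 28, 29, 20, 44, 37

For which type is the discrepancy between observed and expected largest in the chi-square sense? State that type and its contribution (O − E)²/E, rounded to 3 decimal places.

Expected counts E_i = n·p_i: 158×0.193 = 30.494, 158×0.160 = 25.28, 158×0.152 = 24.016, 158×0.268 = 42.344, 158×0.227 = 35.866.
cat         O        E   (O−E)²/E
type 1     28   30.494     0.2040
type 2     29    25.28     0.5474
type 3     20   24.016     0.6716
type 4     44   42.344     0.0648
type 5     37   35.866     0.0359
The largest term is for type 3: 0.672.

type 3, 0.672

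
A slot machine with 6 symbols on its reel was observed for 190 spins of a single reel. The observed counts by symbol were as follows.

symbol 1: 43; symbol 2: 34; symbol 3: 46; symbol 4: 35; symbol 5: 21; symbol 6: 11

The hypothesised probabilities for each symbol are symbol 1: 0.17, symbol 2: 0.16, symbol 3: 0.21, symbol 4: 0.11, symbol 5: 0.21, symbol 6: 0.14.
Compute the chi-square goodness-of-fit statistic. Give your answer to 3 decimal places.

32.517

Expected counts E_i = n·p_i: 190×0.17 = 32.3, 190×0.16 = 30.4, 190×0.21 = 39.9, 190×0.11 = 20.9, 190×0.21 = 39.9, 190×0.14 = 26.6.
cat           O        E   (O−E)²/E
symbol 1     43     32.3     3.5446
symbol 2     34     30.4     0.4263
symbol 3     46     39.9     0.9326
symbol 4     35     20.9     9.5124
symbol 5     21     39.9     8.9526
symbol 6     11     26.6     9.1489
Sum = 32.517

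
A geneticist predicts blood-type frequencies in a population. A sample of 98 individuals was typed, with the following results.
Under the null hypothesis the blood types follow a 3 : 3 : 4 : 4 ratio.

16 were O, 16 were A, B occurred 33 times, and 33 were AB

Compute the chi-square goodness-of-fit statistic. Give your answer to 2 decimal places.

Ratio total = 14. Expected counts: 98×3/14 = 21, 98×3/14 = 21, 98×4/14 = 28, 98×4/14 = 28.
χ² = (16−21)²/21 + (16−21)²/21 + (33−28)²/28 + (33−28)²/28
   = 1.190 + 1.190 + 0.893 + 0.893
Sum = 4.17

4.17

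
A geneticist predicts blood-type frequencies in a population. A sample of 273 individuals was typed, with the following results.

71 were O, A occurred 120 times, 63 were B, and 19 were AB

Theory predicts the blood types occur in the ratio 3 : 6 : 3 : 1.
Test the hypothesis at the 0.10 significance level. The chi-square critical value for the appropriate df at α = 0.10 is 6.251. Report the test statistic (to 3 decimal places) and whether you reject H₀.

Ratio total = 13. Expected counts: 273×3/13 = 63, 273×6/13 = 126, 273×3/13 = 63, 273×1/13 = 21.
O: (71 − 63)²/63 = 64/63 = 1.0159
A: (120 − 126)²/126 = 36/126 = 0.2857
B: (63 − 63)²/63 = 0/63 = 0.0000
AB: (19 − 21)²/21 = 4/21 = 0.1905
Sum = 1.492
df = 3. Since 1.492 < 6.251, we do not reject H₀.

1.492; do not reject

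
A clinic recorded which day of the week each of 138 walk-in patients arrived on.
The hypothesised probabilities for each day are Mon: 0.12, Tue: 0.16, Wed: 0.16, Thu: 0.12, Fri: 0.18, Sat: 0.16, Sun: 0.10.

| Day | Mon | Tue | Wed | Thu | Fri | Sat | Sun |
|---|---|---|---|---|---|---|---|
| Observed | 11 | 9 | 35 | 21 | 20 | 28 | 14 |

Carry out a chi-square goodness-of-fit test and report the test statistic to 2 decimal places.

Expected counts E_i = n·p_i: 138×0.12 = 16.56, 138×0.16 = 22.08, 138×0.16 = 22.08, 138×0.12 = 16.56, 138×0.18 = 24.84, 138×0.16 = 22.08, 138×0.10 = 13.8.
cat         O        E   (O−E)²/E
Mon        11    16.56      1.867
Tue         9    22.08      7.748
Wed        35    22.08      7.560
Thu        21    16.56      1.190
Fri        20    24.84      0.943
Sat        28    22.08      1.587
Sun        14     13.8      0.003
Sum = 20.90

20.90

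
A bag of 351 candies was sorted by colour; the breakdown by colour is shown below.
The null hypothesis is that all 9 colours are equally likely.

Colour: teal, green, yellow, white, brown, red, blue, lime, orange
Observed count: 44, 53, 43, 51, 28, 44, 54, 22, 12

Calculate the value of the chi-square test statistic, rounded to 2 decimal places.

45.38

Expected count for each of the 9 categories: 351/9 = 39.
cat         O        E   (O−E)²/E
teal       44       39      0.641
green      53       39      5.026
yellow     43       39      0.410
white      51       39      3.692
brown      28       39      3.103
red        44       39      0.641
blue       54       39      5.769
lime       22       39      7.410
orange     12       39     18.692
Sum = 45.38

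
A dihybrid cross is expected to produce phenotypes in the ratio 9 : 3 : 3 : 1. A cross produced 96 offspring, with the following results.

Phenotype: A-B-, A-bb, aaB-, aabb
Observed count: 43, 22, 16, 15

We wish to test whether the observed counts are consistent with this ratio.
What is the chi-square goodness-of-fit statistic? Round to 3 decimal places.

16.852

Ratio total = 16. Expected counts: 96×9/16 = 54, 96×3/16 = 18, 96×3/16 = 18, 96×1/16 = 6.
cat         O        E   (O−E)²/E
A-B-       43       54     2.2407
A-bb       22       18     0.8889
aaB-       16       18     0.2222
aabb       15        6    13.5000
Sum = 16.852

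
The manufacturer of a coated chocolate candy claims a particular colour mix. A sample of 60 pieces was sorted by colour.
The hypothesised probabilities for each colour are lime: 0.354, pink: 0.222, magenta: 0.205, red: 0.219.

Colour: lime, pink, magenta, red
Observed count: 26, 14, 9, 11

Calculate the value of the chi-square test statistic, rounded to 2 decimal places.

Expected counts E_i = n·p_i: 60×0.354 = 21.24, 60×0.222 = 13.32, 60×0.205 = 12.3, 60×0.219 = 13.14.
cat          O        E   (O−E)²/E
lime        26    21.24      1.067
pink        14    13.32      0.035
magenta      9     12.3      0.885
red         11    13.14      0.349
Sum = 2.34

2.34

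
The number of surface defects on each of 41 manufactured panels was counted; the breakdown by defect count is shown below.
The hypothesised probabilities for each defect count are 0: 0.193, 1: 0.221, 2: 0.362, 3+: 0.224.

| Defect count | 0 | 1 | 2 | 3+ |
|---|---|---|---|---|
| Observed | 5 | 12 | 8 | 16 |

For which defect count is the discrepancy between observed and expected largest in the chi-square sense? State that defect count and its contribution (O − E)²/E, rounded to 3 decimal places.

3+, 5.059

Expected counts E_i = n·p_i: 41×0.193 = 7.913, 41×0.221 = 9.061, 41×0.362 = 14.842, 41×0.224 = 9.184.
0: (5 − 7.913)²/7.913 = 8.485569/7.913 = 1.0724
1: (12 − 9.061)²/9.061 = 8.637721/9.061 = 0.9533
2: (8 − 14.842)²/14.842 = 46.812964/14.842 = 3.1541
3+: (16 − 9.184)²/9.184 = 46.457856/9.184 = 5.0586
The largest term is for 3+: 5.059.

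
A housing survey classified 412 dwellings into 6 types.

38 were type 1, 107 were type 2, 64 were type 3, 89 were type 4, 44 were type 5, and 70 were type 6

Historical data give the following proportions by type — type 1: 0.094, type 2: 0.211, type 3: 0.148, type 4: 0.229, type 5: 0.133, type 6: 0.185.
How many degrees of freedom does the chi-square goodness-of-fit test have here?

5

There are k = 6 categories and no parameters were estimated from the data, so df = 6 − 1 = 5.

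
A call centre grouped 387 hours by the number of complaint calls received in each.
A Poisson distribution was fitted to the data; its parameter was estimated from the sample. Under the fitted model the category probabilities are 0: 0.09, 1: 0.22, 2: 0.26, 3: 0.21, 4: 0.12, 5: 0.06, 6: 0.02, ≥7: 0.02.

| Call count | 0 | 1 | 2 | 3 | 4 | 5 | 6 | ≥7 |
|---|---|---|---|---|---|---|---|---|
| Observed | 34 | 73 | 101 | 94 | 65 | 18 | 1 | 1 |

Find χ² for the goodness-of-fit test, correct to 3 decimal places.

Expected counts E_i = n·p_i: 387×0.09 = 34.83, 387×0.22 = 85.14, 387×0.26 = 100.62, 387×0.21 = 81.27, 387×0.12 = 46.44, 387×0.06 = 23.22, 387×0.02 = 7.74, 387×0.02 = 7.74.
cat         O        E   (O−E)²/E
0          34    34.83     0.0198
1          73    85.14     1.7310
2         101   100.62     0.0014
3          94    81.27     1.9940
4          65    46.44     7.4176
5          18    23.22     1.1735
6           1     7.74     5.8692
≥7          1     7.74     5.8692
Sum = 24.076

24.076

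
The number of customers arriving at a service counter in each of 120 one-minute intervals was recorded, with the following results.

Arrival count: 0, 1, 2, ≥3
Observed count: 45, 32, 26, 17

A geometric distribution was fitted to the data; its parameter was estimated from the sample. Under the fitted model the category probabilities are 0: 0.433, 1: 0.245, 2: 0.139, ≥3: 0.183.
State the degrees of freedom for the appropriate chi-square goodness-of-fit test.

There are k = 4 categories and 1 parameter estimated from the data, so df = 4 − 1 − 1 = 2.

2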